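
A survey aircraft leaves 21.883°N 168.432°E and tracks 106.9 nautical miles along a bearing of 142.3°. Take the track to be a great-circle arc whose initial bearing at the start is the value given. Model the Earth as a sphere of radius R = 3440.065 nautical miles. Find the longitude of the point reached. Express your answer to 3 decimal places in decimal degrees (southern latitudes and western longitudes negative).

longitude 169.594°

Angular distance δ = d/R = 106.9 / 3440.065 = 0.031075 rad.
Start latitude φ₁ = 0.381930 rad; initial bearing θ = 2.483604 rad.
sin φ₂ = sin φ₁ cos δ + cos φ₁ sin δ cos θ = (0.372712)(0.999517) + (0.927947)(0.031070)(-0.791224) = 0.349721
φ₂ = asin(0.349721) = 0.357273 rad = 20.470°.
Δλ = atan2( sin θ sin δ cos φ₁ , cos δ − sin φ₁ sin φ₂ ) = atan2(0.017631, 0.869172) = 0.020282 rad = 1.162°.
λ₂ = λ₁ + Δλ = 169.594°.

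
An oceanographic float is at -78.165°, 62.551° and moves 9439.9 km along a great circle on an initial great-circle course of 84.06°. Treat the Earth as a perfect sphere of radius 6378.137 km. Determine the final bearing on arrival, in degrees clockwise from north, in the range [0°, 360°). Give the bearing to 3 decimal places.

The arc subtends δ = 9439.9/6378.137 = 1.480040 rad at the centre.
Start latitude φ₁ = -1.364237 rad; initial bearing θ = 1.467124 rad.
Destination latitude: φ₂ = arcsin( sin φ₁ cos δ + cos φ₁ sin δ cos θ ) = arcsin(-0.067568) = -3.874°.
For the longitude increment, Δλ = atan2( sin θ sin δ cos φ₁, cos δ − sin φ₁ sin φ₂ ) = atan2(0.203153, 0.024500) = 83.123°.
Hence λ₂ = 62.551° + 83.123° = 145.674°.
The forward bearing on arrival equals the back-azimuth from the destination plus 180°.
Back-azimuth from P₂ (-3.874°, 145.674°) to P₁ (-78.165°, 62.551°), with Δλ' = λ₁ − λ₂ = -83.123°: atan2( sin Δλ' cos φ₁ , cos φ₂ sin φ₁ − sin φ₂ cos φ₁ cos Δλ' ) = 191.798°.
Final bearing = (191.798° + 180°) mod 360° = 11.798°.

final bearing 11.798°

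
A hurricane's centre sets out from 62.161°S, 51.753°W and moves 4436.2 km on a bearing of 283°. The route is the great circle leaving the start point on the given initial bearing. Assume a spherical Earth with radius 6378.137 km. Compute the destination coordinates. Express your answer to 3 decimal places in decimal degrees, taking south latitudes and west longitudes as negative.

Angular distance δ = d/R = 4436.2 / 6378.137 = 0.695532 rad.
With φ₁ = -62.161° = -1.084914 rad and θ = 283° = 4.939282 rad:
sin φ₂ = sin φ₁ cos δ + cos φ₁ sin δ cos θ = (-0.884263)(0.767713) + (0.466989)(0.640794)(0.224951) = -0.611545
φ₂ = asin(-0.611545) = -0.658012 rad = -37.701°.
Δλ = atan2( sin θ sin δ cos φ₁ , cos δ − sin φ₁ sin φ₂ ) = atan2(-0.291574, 0.226946) = -0.909398 rad = -52.105°.
λ₂ = λ₁ + Δλ = -103.858°.

latitude -37.701°, longitude -103.858°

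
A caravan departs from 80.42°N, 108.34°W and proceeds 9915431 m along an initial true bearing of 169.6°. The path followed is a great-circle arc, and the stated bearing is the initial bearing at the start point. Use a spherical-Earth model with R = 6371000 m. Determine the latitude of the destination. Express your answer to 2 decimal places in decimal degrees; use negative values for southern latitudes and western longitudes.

δ = 9915431/6371000 = 1.556338 rad (89.1716°).
Start latitude φ₁ = 1.403594 rad; initial bearing θ = 2.960078 rad.
Destination latitude: φ₂ = arcsin( sin φ₁ cos δ + cos φ₁ sin δ cos θ ) = arcsin(-0.149417) = -8.59°.
Then Δλ = atan2(0.030040, 0.161791) = 0.183579 rad, from sin θ sin δ cos φ₁ over cos δ − sin φ₁ sin φ₂.
Hence λ₂ = -108.34° + 10.52° = -97.82°.

latitude -8.59°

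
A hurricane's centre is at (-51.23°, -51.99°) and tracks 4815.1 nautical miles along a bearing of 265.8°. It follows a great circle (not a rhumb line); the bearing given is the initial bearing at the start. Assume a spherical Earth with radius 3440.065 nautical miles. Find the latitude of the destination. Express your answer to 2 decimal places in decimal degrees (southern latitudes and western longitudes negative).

Angular distance δ = d/R = 4815.1 / 3440.065 = 1.399712 rad.
Start latitude φ₁ = -0.894132 rad; initial bearing θ = 4.639085 rad.
Applying the spherical law of cosines for sides, sin φ₂ = sin φ₁ cos δ + cos φ₁ sin δ cos θ = -0.177931, so φ₂ = -10.25°.
Δλ = atan2( sin θ sin δ cos φ₁ , cos δ − sin φ₁ sin φ₂ ) = atan2(-0.615397, 0.031524) = -1.519615 rad = -87.07°.
λ₂ = λ₁ + Δλ = -139.06°.

latitude -10.25°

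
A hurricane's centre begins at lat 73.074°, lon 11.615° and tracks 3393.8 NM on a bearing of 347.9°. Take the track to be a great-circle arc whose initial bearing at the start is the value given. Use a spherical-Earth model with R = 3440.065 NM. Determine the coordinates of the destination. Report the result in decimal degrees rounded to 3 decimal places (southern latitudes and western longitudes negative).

latitude 49.918°, longitude -152.628°

Angular distance δ = d/R = 3393.8 / 3440.065 = 0.986551 rad.
Start latitude φ₁ = 1.275382 rad; initial bearing θ = 6.072000 rad.
Applying the spherical law of cosines for sides, sin φ₂ = sin φ₁ cos δ + cos φ₁ sin δ cos θ = 0.765127, so φ₂ = 49.918°.
Δλ = atan2( sin θ sin δ cos φ₁ , cos δ − sin φ₁ sin φ₂ ) = atan2(-0.050905, -0.180413) = -2.866584 rad = -164.243°.
Hence λ₂ = 11.615° + -164.243° = -152.628°.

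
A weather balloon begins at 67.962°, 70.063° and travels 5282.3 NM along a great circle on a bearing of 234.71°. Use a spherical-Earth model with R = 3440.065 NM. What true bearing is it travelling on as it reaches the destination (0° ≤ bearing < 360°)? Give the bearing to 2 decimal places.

Angular distance δ = d/R = 5282.3 / 3440.065 = 1.535523 rad.
With φ₁ = 67.962° = 1.186161 rad and θ = 234.71° = 4.096462 rad:
Applying the spherical law of cosines for sides, sin φ₂ = sin φ₁ cos δ + cos φ₁ sin δ cos θ = -0.183947, so φ₂ = -10.600°.
Then Δλ = atan2(-0.306080, 0.205773) = -0.978914 rad, from sin θ sin δ cos φ₁ over cos δ − sin φ₁ sin φ₂.
λ₂ = 70.063° + -56.088° = 13.975°.
The forward bearing on arrival equals the back-azimuth from the destination plus 180°.
Back-azimuth from P₂ (-10.60°, 13.98°) to P₁ (67.96°, 70.06°), with Δλ' = λ₁ − λ₂ = 56.09°: atan2( sin Δλ' cos φ₁ , cos φ₂ sin φ₁ − sin φ₂ cos φ₁ cos Δλ' ) = 18.15°.
Final bearing = (18.15° + 180°) mod 360° = 198.15°.

final bearing 198.15°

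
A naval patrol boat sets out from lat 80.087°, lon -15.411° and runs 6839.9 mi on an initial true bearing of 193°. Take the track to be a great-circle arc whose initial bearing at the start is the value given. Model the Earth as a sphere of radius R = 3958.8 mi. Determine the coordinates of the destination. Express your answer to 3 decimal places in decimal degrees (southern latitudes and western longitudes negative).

δ = 6839.9/3958.8 = 1.727771 rad (98.9940°).
With φ₁ = 80.087° = 1.397782 rad and θ = 193° = 3.368485 rad:
Applying the spherical law of cosines for sides, sin φ₂ = sin φ₁ cos δ + cos φ₁ sin δ cos θ = -0.319675, so φ₂ = -18.643°.
For the longitude increment, Δλ = atan2( sin θ sin δ cos φ₁, cos δ − sin φ₁ sin φ₂ ) = atan2(-0.038250, 0.158571) = -13.562°.
λ₂ = -15.411° + -13.562° = -28.973°.

latitude -18.643°, longitude -28.973°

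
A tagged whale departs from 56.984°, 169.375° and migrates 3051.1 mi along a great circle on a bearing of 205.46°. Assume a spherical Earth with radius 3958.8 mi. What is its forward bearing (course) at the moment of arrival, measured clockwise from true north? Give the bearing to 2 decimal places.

δ = 3051.1/3958.8 = 0.770713 rad (44.1586°).
Converting: φ₁ = 0.994558 rad, θ = 3.585953 rad.
Applying the spherical law of cosines for sides, sin φ₂ = sin φ₁ cos δ + cos φ₁ sin δ cos θ = 0.258844, so φ₂ = 15.001°.
For the longitude increment, Δλ = atan2( sin θ sin δ cos φ₁, cos δ − sin φ₁ sin φ₂ ) = atan2(-0.163176, 0.500369) = -18.062°.
Hence λ₂ = 169.375° + -18.062° = 151.313°.
The forward bearing on arrival equals the back-azimuth from the destination plus 180°.
Back-azimuth from P₂ (15.00°, 151.31°) to P₁ (56.98°, 169.38°), with Δλ' = λ₁ − λ₂ = 18.06°: atan2( sin Δλ' cos φ₁ , cos φ₂ sin φ₁ − sin φ₂ cos φ₁ cos Δλ' ) = 14.03°.
Final bearing = (14.03° + 180°) mod 360° = 194.03°.

final bearing 194.03°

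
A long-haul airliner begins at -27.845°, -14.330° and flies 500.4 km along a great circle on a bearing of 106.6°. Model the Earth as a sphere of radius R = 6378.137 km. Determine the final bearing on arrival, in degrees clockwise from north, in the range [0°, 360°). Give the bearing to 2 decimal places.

Angular distance δ = d/R = 500.4 / 6378.137 = 0.078456 rad.
With φ₁ = -27.845° = -0.485987 rad and θ = 106.6° = 1.860521 rad:
Applying the spherical law of cosines for sides, sin φ₂ = sin φ₁ cos δ + cos φ₁ sin δ cos θ = -0.485443, so φ₂ = -29.041°.
Then Δλ = atan2(0.066412, 0.770183) = 0.086016 rad, from sin θ sin δ cos φ₁ over cos δ − sin φ₁ sin φ₂.
Hence λ₂ = -14.330° + 4.928° = -9.402°.
The forward bearing on arrival equals the back-azimuth from the destination plus 180°.
Back-azimuth from P₂ (-29.04°, -9.40°) to P₁ (-27.84°, -14.33°), with Δλ' = λ₁ − λ₂ = -4.93°: atan2( sin Δλ' cos φ₁ , cos φ₂ sin φ₁ − sin φ₂ cos φ₁ cos Δλ' ) = 284.25°.
Final bearing = (284.25° + 180°) mod 360° = 104.25°.

final bearing 104.25°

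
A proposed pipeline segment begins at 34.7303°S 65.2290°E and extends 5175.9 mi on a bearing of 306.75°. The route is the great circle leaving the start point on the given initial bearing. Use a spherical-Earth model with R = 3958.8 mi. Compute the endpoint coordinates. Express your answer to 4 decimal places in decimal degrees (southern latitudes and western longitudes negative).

latitude 19.0544°, longitude 10.2967°

δ = 5175.9/3958.8 = 1.307442 rad (74.9109°).
Converting: φ₁ = -0.606158 rad, θ = 5.353797 rad.
Destination latitude: φ₂ = arcsin( sin φ₁ cos δ + cos φ₁ sin δ cos θ ) = arcsin(0.326466) = 19.0544°.
Δλ = atan2( sin θ sin δ cos φ₁ , cos δ − sin φ₁ sin φ₂ ) = atan2(-0.635801, 0.446314) = -0.958749 rad = -54.9323°.
λ₂ = 65.2290° + -54.9323° = 10.2967°.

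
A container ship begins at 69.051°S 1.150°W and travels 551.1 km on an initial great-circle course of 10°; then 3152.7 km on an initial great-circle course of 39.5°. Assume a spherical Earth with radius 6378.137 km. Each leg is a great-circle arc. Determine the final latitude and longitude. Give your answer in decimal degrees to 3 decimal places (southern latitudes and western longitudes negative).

latitude -39.254°, longitude 23.756°

Apply the spherical direct solution leg by leg, carrying full precision between legs.
Leg 1: from (-69.051°, -1.150°), δ = 551.1/6378.137 = 0.086405 rad, θ = 10° → φ = -64.162°, λ = 0.820°.
Leg 2: from (-64.162°, 0.820°), δ = 3152.7/6378.137 = 0.494298 rad, θ = 39.5° → φ = -39.254°, λ = 23.756°.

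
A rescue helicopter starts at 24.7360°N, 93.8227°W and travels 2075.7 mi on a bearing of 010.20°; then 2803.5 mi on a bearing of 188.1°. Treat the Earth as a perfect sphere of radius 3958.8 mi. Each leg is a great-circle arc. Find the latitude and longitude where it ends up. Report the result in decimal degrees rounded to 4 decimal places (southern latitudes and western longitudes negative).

latitude 13.7193°, longitude -90.5465°

Apply the spherical direct solution leg by leg, carrying full precision between legs.
Leg 1: from (24.7360°, -93.8227°), δ = 2075.7/3958.8 = 0.524326 rad, θ = 10.2° → φ = 54.0699°, λ = -85.1331°.
Leg 2: from (54.0699°, -85.1331°), δ = 2803.5/3958.8 = 0.708169 rad, θ = 188.1° → φ = 13.7193°, λ = -90.5465°.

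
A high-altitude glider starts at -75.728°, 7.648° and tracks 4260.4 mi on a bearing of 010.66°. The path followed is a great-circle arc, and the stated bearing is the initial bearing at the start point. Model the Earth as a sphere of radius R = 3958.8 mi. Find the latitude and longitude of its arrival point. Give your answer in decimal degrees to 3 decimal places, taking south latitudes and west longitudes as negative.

latitude -14.288°, longitude 17.320°

Central angle δ = d/R = 1.076185 rad.
With φ₁ = -75.728° = -1.321703 rad and θ = 10.66° = 0.186052 rad:
Destination latitude: φ₂ = arcsin( sin φ₁ cos δ + cos φ₁ sin δ cos θ ) = arcsin(-0.246804) = -14.288°.
For the longitude increment, Δλ = atan2( sin θ sin δ cos φ₁, cos δ − sin φ₁ sin φ₂ ) = atan2(0.040137, 0.235503) = 9.672°.
λ₂ = λ₁ + Δλ = 17.320°.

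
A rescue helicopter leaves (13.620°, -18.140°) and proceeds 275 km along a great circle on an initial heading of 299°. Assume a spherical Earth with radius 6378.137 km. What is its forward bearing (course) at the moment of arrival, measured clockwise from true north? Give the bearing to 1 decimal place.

final bearing 298.5°

δ = 275/6378.137 = 0.043116 rad (2.4704°).
Converting: φ₁ = 0.237714 rad, θ = 5.218534 rad.
sin φ₂ = sin φ₁ cos δ + cos φ₁ sin δ cos θ = (0.235481)(0.999071) + (0.971879)(0.043103)(0.484810) = 0.255571
φ₂ = asin(0.255571) = 0.258439 rad = 14.807°.
Then Δλ = atan2(-0.036638, 0.938888) = -0.039003 rad, from sin θ sin δ cos φ₁ over cos δ − sin φ₁ sin φ₂.
λ₂ = λ₁ + Δλ = -20.375°.
The forward bearing on arrival equals the back-azimuth from the destination plus 180°.
Back-azimuth from P₂ (14.8°, -20.4°) to P₁ (13.6°, -18.1°), with Δλ' = λ₁ − λ₂ = 2.2°: atan2( sin Δλ' cos φ₁ , cos φ₂ sin φ₁ − sin φ₂ cos φ₁ cos Δλ' ) = 118.5°.
Final bearing = (118.5° + 180°) mod 360° = 298.5°.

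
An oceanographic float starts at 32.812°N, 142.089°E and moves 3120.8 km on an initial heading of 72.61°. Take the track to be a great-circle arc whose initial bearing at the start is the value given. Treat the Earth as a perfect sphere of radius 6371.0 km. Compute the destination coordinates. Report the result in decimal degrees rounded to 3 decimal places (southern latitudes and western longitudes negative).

latitude 36.608°, longitude 176.098°

δ = 3120.8/6371 = 0.489845 rad (28.0660°).
Converting: φ₁ = 0.572677 rad, θ = 1.267284 rad.
Destination latitude: φ₂ = arcsin( sin φ₁ cos δ + cos φ₁ sin δ cos θ ) = arcsin(0.596344) = 36.608°.
Δλ = atan2( sin θ sin δ cos φ₁ , cos δ − sin φ₁ sin φ₂ ) = atan2(0.377350, 0.559257) = 0.593567 rad = 34.009°.
Hence λ₂ = 142.089° + 34.009° = 176.098°.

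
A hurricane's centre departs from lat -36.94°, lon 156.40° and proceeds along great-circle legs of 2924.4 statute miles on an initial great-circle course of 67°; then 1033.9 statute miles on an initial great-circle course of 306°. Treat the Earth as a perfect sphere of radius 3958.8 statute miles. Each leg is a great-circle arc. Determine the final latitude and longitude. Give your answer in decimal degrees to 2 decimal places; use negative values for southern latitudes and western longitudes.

latitude -4.51°, longitude -176.09°

Apply the spherical direct solution leg by leg, carrying full precision between legs.
Leg 1: from (-36.94°, 156.40°), δ = 2924.4/3958.8 = 0.738709 rad, θ = 67° → φ = -13.54°, λ = -163.99°.
Leg 2: from (-13.54°, -163.99°), δ = 1033.9/3958.8 = 0.261165 rad, θ = 306° → φ = -4.51°, λ = -176.09°.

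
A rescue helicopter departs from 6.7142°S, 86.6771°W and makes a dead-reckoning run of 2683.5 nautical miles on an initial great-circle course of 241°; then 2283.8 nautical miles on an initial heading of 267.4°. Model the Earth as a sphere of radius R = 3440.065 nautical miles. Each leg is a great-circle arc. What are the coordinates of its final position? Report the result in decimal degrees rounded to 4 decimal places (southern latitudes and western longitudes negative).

Apply the spherical direct solution leg by leg, carrying full precision between legs.
Leg 1: from (-6.7142°, -86.6771°), δ = 2683.5/3440.065 = 0.780072 rad, θ = 241° → φ = -24.9454°, λ = -129.3989°.
Leg 2: from (-24.9454°, -129.3989°), δ = 2283.8/3440.065 = 0.663883 rad, θ = 267.4° → φ = -20.9480°, λ = -170.6308°.

latitude -20.9480°, longitude -170.6308°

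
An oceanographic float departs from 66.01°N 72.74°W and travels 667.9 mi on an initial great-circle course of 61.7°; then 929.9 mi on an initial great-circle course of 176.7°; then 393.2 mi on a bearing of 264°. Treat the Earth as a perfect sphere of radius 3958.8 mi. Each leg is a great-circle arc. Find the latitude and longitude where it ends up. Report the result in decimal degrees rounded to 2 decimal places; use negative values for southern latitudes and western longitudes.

latitude 54.47°, longitude -56.90°

Apply the spherical direct solution leg by leg, carrying full precision between legs.
Leg 1: from (66.01°, -72.74°), δ = 667.9/3958.8 = 0.168713 rad, θ = 61.7° → φ = 68.91°, λ = -48.48°.
Leg 2: from (68.91°, -48.48°), δ = 929.9/3958.8 = 0.234894 rad, θ = 176.7° → φ = 55.46°, λ = -47.13°.
Leg 3: from (55.46°, -47.13°), δ = 393.2/3958.8 = 0.099323 rad, θ = 264° → φ = 54.47°, λ = -56.90°.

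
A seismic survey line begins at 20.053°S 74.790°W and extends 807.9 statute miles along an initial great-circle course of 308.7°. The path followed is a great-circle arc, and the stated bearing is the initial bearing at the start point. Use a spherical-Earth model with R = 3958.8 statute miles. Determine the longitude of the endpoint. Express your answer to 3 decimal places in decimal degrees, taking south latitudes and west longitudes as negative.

The arc subtends δ = 807.9/3958.8 = 0.204077 rad at the centre.
Converting: φ₁ = -0.349991 rad, θ = 5.387831 rad.
Destination latitude: φ₂ = arcsin( sin φ₁ cos δ + cos φ₁ sin δ cos θ ) = arcsin(-0.216742) = -12.518°.
Δλ = atan2( sin θ sin δ cos φ₁ , cos δ − sin φ₁ sin φ₂ ) = atan2(-0.148576, 0.904930) = -0.162733 rad = -9.324°.
λ₂ = λ₁ + Δλ = -84.114°.

longitude -84.114°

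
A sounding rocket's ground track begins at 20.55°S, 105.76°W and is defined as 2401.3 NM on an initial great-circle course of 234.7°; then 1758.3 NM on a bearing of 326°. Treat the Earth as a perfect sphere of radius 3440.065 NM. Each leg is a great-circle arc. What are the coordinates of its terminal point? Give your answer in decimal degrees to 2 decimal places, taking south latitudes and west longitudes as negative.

latitude -12.63°, longitude -163.82°

Apply the spherical direct solution leg by leg, carrying full precision between legs.
Leg 1: from (-20.55°, -105.76°), δ = 2401.3/3440.065 = 0.698039 rad, θ = 234.7° → φ = -38.07°, λ = -147.54°.
Leg 2: from (-38.07°, -147.54°), δ = 1758.3/3440.065 = 0.511124 rad, θ = 326° → φ = -12.63°, λ = -163.82°.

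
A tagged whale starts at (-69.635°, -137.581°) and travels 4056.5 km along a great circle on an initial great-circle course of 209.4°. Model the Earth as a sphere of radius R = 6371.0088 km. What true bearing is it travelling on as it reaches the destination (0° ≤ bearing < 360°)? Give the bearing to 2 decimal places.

final bearing 331.42°

The arc subtends δ = 4056.5/6371.0088 = 0.636712 rad at the centre.
Start latitude φ₁ = -1.215360 rad; initial bearing θ = 3.654719 rad.
sin φ₂ = sin φ₁ cos δ + cos φ₁ sin δ cos θ = (-0.937495)(0.804055) + (0.347999)(0.594555)(-0.871214) = -0.934056
φ₂ = asin(-0.934056) = -1.205605 rad = -69.076°.
Δλ = atan2( sin θ sin δ cos φ₁ , cos δ − sin φ₁ sin φ₂ ) = atan2(-0.101570, -0.071617) = -2.184937 rad = -125.188°.
λ₂ = -137.581° + -125.188° = -262.769°, normalized to (−180°, 180°] → 97.231°.
The forward bearing on arrival equals the back-azimuth from the destination plus 180°.
Back-azimuth from P₂ (-69.08°, 97.23°) to P₁ (-69.64°, -137.58°), with Δλ' = λ₁ − λ₂ = -234.81°: atan2( sin Δλ' cos φ₁ , cos φ₂ sin φ₁ − sin φ₂ cos φ₁ cos Δλ' ) = 151.42°.
Final bearing = (151.42° + 180°) mod 360° = 331.42°.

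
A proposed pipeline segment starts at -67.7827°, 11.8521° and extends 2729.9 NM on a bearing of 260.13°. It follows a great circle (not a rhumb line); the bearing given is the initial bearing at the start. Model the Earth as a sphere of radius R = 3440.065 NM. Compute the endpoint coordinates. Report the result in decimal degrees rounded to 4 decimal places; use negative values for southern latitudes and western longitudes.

latitude -44.0629°, longitude -65.9311°

Central angle δ = d/R = 0.793561 rad.
Start latitude φ₁ = -1.183031 rad; initial bearing θ = 4.540125 rad.
Destination latitude: φ₂ = arcsin( sin φ₁ cos δ + cos φ₁ sin δ cos θ ) = arcsin(-0.695447) = -44.0629°.
Δλ = atan2( sin θ sin δ cos φ₁ , cos δ − sin φ₁ sin φ₂ ) = atan2(-0.265555, 0.057497) = -1.357572 rad = -77.7832°.
λ₂ = 11.8521° + -77.7832° = -65.9311°.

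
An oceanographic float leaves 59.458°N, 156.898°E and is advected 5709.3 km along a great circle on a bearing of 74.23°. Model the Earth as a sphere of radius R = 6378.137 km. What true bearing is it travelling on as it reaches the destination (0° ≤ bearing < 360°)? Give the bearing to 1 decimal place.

Angular distance δ = d/R = 5709.3 / 6378.137 = 0.895136 rad.
With φ₁ = 59.458° = 1.037738 rad and θ = 74.23° = 1.295558 rad:
Destination latitude: φ₂ = arcsin( sin φ₁ cos δ + cos φ₁ sin δ cos θ ) = arcsin(0.646406) = 40.271°.
Then Δλ = atan2(0.381597, 0.068691) = 1.392695 rad, from sin θ sin δ cos φ₁ over cos δ − sin φ₁ sin φ₂.
λ₂ = 156.898° + 79.796° = 236.694°, normalized to (−180°, 180°] → -123.306°.
The forward bearing on arrival equals the back-azimuth from the destination plus 180°.
Back-azimuth from P₂ (40.3°, -123.3°) to P₁ (59.5°, 156.9°), with Δλ' = λ₁ − λ₂ = 280.2°: atan2( sin Δλ' cos φ₁ , cos φ₂ sin φ₁ − sin φ₂ cos φ₁ cos Δλ' ) = 320.1°.
Final bearing = (320.1° + 180°) mod 360° = 140.1°.

final bearing 140.1°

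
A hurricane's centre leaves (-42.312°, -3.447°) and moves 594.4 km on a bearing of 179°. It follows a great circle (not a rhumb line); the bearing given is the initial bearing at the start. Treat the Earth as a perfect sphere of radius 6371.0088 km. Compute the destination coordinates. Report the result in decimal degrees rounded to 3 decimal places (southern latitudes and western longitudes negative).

Central angle δ = d/R = 0.093298 rad.
Start latitude φ₁ = -0.738484 rad; initial bearing θ = 3.124139 rad.
Destination latitude: φ₂ = arcsin( sin φ₁ cos δ + cos φ₁ sin δ cos θ ) = arcsin(-0.739122) = -47.657°.
For the longitude increment, Δλ = atan2( sin θ sin δ cos φ₁, cos δ − sin φ₁ sin φ₂ ) = atan2(0.001202, 0.498098) = 0.138°.
λ₂ = -3.447° + 0.138° = -3.309°.

latitude -47.657°, longitude -3.309°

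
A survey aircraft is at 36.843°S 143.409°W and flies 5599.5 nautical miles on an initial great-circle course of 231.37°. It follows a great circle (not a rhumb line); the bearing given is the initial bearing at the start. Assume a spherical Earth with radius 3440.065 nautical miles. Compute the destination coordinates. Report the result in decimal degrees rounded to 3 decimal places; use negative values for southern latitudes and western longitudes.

Central angle δ = d/R = 1.627731 rad.
Converting: φ₁ = -0.643032 rad, θ = 4.038168 rad.
sin φ₂ = sin φ₁ cos δ + cos φ₁ sin δ cos θ = (-0.599624)(-0.056904) + (0.800282)(0.998380)(-0.624289) = -0.464676
φ₂ = asin(-0.464676) = -0.483269 rad = -27.689°.
Δλ = atan2( sin θ sin δ cos φ₁ , cos δ − sin φ₁ sin φ₂ ) = atan2(-0.624162, -0.335535) = -2.064052 rad = -118.261°.
λ₂ = -143.409° + -118.261° = -261.670°, normalized to (−180°, 180°] → 98.330°.

latitude -27.689°, longitude 98.330°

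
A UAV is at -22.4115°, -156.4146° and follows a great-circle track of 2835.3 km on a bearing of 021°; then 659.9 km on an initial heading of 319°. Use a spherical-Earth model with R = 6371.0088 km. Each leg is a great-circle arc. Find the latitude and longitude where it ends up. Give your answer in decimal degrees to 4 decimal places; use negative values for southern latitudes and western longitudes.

latitude 6.0429°, longitude -151.4479°

Apply the spherical direct solution leg by leg, carrying full precision between legs.
Leg 1: from (-22.4115°, -156.4146°), δ = 2835.3/6371.0088 = 0.445032 rad, θ = 21° → φ = 1.5711°, λ = -147.5366°.
Leg 2: from (1.5711°, -147.5366°), δ = 659.9/6371.0088 = 0.103579 rad, θ = 319° → φ = 6.0429°, λ = -151.4479°.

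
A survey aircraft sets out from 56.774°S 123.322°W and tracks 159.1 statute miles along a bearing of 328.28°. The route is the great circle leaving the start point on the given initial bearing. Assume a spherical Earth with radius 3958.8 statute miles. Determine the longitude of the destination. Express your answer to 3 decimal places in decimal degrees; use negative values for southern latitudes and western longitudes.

longitude -125.422°

δ = 159.1/3958.8 = 0.040189 rad (2.3027°).
Converting: φ₁ = -0.990893 rad, θ = 5.729567 rad.
Destination latitude: φ₂ = arcsin( sin φ₁ cos δ + cos φ₁ sin δ cos θ ) = arcsin(-0.817113) = -54.797°.
Δλ = atan2( sin θ sin δ cos φ₁ , cos δ − sin φ₁ sin φ₂ ) = atan2(-0.011575, 0.315664) = -0.036652 rad = -2.100°.
Hence λ₂ = -123.322° + -2.100° = -125.422°.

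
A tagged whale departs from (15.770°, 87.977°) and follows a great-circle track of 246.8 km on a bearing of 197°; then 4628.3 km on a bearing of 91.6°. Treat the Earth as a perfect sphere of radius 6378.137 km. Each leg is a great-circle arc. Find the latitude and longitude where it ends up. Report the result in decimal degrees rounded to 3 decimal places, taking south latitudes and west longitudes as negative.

latitude 9.121°, longitude 129.521°

Apply the spherical direct solution leg by leg, carrying full precision between legs.
Leg 1: from (15.770°, 87.977°), δ = 246.8/6378.137 = 0.038695 rad, θ = 197° → φ = 13.649°, λ = 87.310°.
Leg 2: from (13.649°, 87.310°), δ = 4628.3/6378.137 = 0.725651 rad, θ = 91.6° → φ = 9.121°, λ = 129.521°.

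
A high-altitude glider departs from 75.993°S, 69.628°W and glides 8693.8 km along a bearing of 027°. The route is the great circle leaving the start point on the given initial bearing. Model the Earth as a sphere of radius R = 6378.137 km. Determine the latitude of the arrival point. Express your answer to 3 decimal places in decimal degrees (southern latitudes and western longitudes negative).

Central angle δ = d/R = 1.363063 rad.
Start latitude φ₁ = -1.326328 rad; initial bearing θ = 0.471239 rad.
Destination latitude: φ₂ = arcsin( sin φ₁ cos δ + cos φ₁ sin δ cos θ ) = arcsin(0.010913) = 0.625°.
For the longitude increment, Δλ = atan2( sin θ sin δ cos φ₁, cos δ − sin φ₁ sin φ₂ ) = atan2(0.107522, 0.216831) = 26.376°.
λ₂ = -69.628° + 26.376° = -43.252°.

latitude 0.625°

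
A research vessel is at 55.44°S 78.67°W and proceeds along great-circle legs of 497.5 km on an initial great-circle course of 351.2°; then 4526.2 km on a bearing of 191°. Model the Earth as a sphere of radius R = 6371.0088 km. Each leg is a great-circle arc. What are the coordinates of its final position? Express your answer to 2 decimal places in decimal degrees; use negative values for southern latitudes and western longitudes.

latitude -82.75°, longitude -179.19°

Apply the spherical direct solution leg by leg, carrying full precision between legs.
Leg 1: from (-55.44°, -78.67°), δ = 497.5/6371.0088 = 0.078088 rad, θ = 351.2° → φ = -51.01°, λ = -79.76°.
Leg 2: from (-51.01°, -79.76°), δ = 4526.2/6371.0088 = 0.710437 rad, θ = 191° → φ = -82.75°, λ = -179.19°.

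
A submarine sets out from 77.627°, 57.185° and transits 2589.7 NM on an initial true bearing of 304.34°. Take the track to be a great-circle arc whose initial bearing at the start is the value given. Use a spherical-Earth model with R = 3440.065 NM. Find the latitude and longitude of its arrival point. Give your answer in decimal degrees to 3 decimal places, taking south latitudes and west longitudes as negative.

latitude 52.699°, longitude -54.136°

Central angle δ = d/R = 0.752806 rad.
Start latitude φ₁ = 1.354847 rad; initial bearing θ = 5.311735 rad.
sin φ₂ = sin φ₁ cos δ + cos φ₁ sin δ cos θ = (0.976773)(0.729774) + (0.214275)(0.683689)(0.564103) = 0.795463
φ₂ = asin(0.795463) = 0.919771 rad = 52.699°.
Then Δλ = atan2(-0.120964, -0.047213) = -1.942923 rad, from sin θ sin δ cos φ₁ over cos δ − sin φ₁ sin φ₂.
λ₂ = λ₁ + Δλ = -54.136°.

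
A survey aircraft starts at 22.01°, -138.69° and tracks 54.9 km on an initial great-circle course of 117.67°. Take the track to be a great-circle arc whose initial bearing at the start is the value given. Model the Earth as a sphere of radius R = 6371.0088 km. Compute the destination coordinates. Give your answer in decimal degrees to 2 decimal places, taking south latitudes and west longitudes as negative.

δ = 54.9/6371.0088 = 0.008617 rad (0.4937°).
Converting: φ₁ = 0.384147 rad, θ = 2.053729 rad.
sin φ₂ = sin φ₁ cos δ + cos φ₁ sin δ cos θ = (0.374768)(0.999963) + (0.927118)(0.008617)(-0.464378) = 0.371045
φ₂ = asin(0.371045) = 0.380134 rad = 21.78°.
Δλ = atan2( sin θ sin δ cos φ₁ , cos δ − sin φ₁ sin φ₂ ) = atan2(0.007075, 0.860907) = 0.008218 rad = 0.47°.
λ₂ = λ₁ + Δλ = -138.22°.

latitude 21.78°, longitude -138.22°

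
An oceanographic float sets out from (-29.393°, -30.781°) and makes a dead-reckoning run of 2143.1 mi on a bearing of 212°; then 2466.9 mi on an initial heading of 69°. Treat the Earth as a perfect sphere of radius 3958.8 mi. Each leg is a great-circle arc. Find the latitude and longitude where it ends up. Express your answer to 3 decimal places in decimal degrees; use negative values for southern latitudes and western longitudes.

Apply the spherical direct solution leg by leg, carrying full precision between legs.
Leg 1: from (-29.393°, -30.781°), δ = 2143.1/3958.8 = 0.541351 rad, θ = 212° → φ = -53.260°, λ = -57.942°.
Leg 2: from (-53.260°, -57.942°), δ = 2466.9/3958.8 = 0.623143 rad, θ = 69° → φ = -31.711°, λ = -18.117°.

latitude -31.711°, longitude -18.117°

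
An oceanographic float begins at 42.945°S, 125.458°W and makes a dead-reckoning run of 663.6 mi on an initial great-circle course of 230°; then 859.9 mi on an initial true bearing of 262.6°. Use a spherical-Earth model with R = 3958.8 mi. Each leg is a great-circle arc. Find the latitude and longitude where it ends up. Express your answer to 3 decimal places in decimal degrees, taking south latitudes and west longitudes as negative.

Apply the spherical direct solution leg by leg, carrying full precision between legs.
Leg 1: from (-42.945°, -125.458°), δ = 663.6/3958.8 = 0.167627 rad, θ = 230° → φ = -48.612°, λ = -136.604°.
Leg 2: from (-48.612°, -136.604°), δ = 859.9/3958.8 = 0.217212 rad, θ = 262.6° → φ = -48.675°, λ = -155.488°.

latitude -48.675°, longitude -155.488°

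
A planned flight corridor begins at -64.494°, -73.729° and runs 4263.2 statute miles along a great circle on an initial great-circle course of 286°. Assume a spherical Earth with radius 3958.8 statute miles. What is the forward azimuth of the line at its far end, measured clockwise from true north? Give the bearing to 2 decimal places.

δ = 4263.2/3958.8 = 1.076892 rad (61.7014°).
With φ₁ = -64.494° = -1.125633 rad and θ = 286° = 4.991642 rad:
Destination latitude: φ₂ = arcsin( sin φ₁ cos δ + cos φ₁ sin δ cos θ ) = arcsin(-0.323359) = -18.866°.
For the longitude increment, Δλ = atan2( sin θ sin δ cos φ₁, cos δ − sin φ₁ sin φ₂ ) = atan2(-0.364456, 0.182223) = -63.436°.
Hence λ₂ = -73.729° + -63.436° = -137.165°.
The forward bearing on arrival equals the back-azimuth from the destination plus 180°.
Back-azimuth from P₂ (-18.87°, -137.16°) to P₁ (-64.49°, -73.73°), with Δλ' = λ₁ − λ₂ = 63.44°: atan2( sin Δλ' cos φ₁ , cos φ₂ sin φ₁ − sin φ₂ cos φ₁ cos Δλ' ) = 154.06°.
Final bearing = (154.06° + 180°) mod 360° = 334.06°.

final bearing 334.06°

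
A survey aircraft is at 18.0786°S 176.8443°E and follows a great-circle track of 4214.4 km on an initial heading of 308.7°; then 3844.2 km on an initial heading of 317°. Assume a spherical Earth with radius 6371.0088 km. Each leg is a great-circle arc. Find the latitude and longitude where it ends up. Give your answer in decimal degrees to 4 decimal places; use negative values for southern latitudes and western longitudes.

latitude 30.7309°, longitude 121.2107°

Apply the spherical direct solution leg by leg, carrying full precision between legs.
Leg 1: from (-18.0786°, 176.8443°), δ = 4214.4/6371.0088 = 0.661496 rad, θ = 308.7° → φ = 6.9070°, λ = 147.9679°.
Leg 2: from (6.9070°, 147.9679°), δ = 3844.2/6371.0088 = 0.603390 rad, θ = 317° → φ = 30.7309°, λ = 121.2107°.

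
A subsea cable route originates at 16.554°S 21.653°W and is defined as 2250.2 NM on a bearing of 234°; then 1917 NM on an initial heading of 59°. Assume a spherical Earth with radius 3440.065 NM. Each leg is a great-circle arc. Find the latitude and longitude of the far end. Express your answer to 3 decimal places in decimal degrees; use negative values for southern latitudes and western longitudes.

Apply the spherical direct solution leg by leg, carrying full precision between legs.
Leg 1: from (-16.554°, -21.653°), δ = 2250.2/3440.065 = 0.654116 rad, θ = 234° → φ = -34.675°, λ = -58.420°.
Leg 2: from (-34.675°, -58.420°), δ = 1917/3440.065 = 0.557257 rad, θ = 59° → φ = -15.002°, λ = -30.430°.

latitude -15.002°, longitude -30.430°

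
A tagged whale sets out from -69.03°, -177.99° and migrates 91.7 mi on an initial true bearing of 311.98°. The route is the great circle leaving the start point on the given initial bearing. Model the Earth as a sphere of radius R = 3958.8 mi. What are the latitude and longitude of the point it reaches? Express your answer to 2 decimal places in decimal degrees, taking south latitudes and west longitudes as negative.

latitude -68.12°, longitude 179.36°

The arc subtends δ = 91.7/3958.8 = 0.023164 rad at the centre.
With φ₁ = -69.03° = -1.204801 rad and θ = 311.98° = 5.445078 rad:
Destination latitude: φ₂ = arcsin( sin φ₁ cos δ + cos φ₁ sin δ cos θ ) = arcsin(-0.927973) = -68.12°.
For the longitude increment, Δλ = atan2( sin θ sin δ cos φ₁, cos δ − sin φ₁ sin φ₂ ) = atan2(-0.006162, 0.133220) = -2.65°.
λ₂ = -177.99° + -2.65° = -180.64°, normalized to (−180°, 180°] → 179.36°.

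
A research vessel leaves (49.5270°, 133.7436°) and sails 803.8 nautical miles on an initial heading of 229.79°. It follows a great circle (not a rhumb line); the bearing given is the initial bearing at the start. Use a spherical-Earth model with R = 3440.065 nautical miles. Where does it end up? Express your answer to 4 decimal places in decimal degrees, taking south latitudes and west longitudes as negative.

latitude 40.0170°, longitude 120.3946°

Angular distance δ = d/R = 803.8 / 3440.065 = 0.233658 rad.
Converting: φ₁ = 0.864409 rad, θ = 4.010592 rad.
Applying the spherical law of cosines for sides, sin φ₂ = sin φ₁ cos δ + cos φ₁ sin δ cos θ = 0.643015, so φ₂ = 40.0170°.
Then Δλ = atan2(-0.114773, 0.483677) = -0.232984 rad, from sin θ sin δ cos φ₁ over cos δ − sin φ₁ sin φ₂.
Hence λ₂ = 133.7436° + -13.3490° = 120.3946°.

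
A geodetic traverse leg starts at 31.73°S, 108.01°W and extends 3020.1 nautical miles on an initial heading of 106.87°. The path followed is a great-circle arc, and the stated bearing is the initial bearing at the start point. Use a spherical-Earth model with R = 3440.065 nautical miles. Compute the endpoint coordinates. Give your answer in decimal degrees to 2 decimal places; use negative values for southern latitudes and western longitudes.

latitude -31.72°, longitude -48.05°

Angular distance δ = d/R = 3020.1 / 3440.065 = 0.877919 rad.
With φ₁ = -31.73° = -0.553793 rad and θ = 106.87° = 1.865233 rad:
Applying the spherical law of cosines for sides, sin φ₂ = sin φ₁ cos δ + cos φ₁ sin δ cos θ = -0.525842, so φ₂ = -31.72°.
Δλ = atan2( sin θ sin δ cos φ₁ , cos δ − sin φ₁ sin φ₂ ) = atan2(0.626250, 0.362204) = 1.046434 rad = 59.96°.
Hence λ₂ = -108.01° + 59.96° = -48.05°.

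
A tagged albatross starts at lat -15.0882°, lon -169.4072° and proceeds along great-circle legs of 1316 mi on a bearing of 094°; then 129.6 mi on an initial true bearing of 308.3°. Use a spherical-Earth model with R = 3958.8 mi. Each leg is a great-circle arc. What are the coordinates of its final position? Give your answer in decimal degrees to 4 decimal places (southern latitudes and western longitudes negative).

latitude -14.3797°, longitude -151.1775°

Apply the spherical direct solution leg by leg, carrying full precision between legs.
Leg 1: from (-15.0882°, -169.4072°), δ = 1316/3958.8 = 0.332424 rad, θ = 94° → φ = -15.5473°, λ = -149.6579°.
Leg 2: from (-15.5473°, -149.6579°), δ = 129.6/3958.8 = 0.032737 rad, θ = 308.3° → φ = -14.3797°, λ = -151.1775°.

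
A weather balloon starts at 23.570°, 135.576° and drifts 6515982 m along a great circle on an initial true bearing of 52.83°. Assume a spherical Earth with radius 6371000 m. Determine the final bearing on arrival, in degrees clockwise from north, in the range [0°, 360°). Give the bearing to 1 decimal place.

Angular distance δ = d/R = 6515982 / 6371000 = 1.022757 rad.
Converting: φ₁ = 0.411374 rad, θ = 0.922057 rad.
sin φ₂ = sin φ₁ cos δ + cos φ₁ sin δ cos θ = (0.399869)(0.521015) + (0.916572)(0.853547)(0.604182) = 0.681012
φ₂ = asin(0.681012) = 0.749144 rad = 42.923°.
Then Δλ = atan2(0.623403, 0.248699) = 1.191206 rad, from sin θ sin δ cos φ₁ over cos δ − sin φ₁ sin φ₂.
λ₂ = 135.576° + 68.251° = 203.827°, normalized to (−180°, 180°] → -156.173°.
The forward bearing on arrival equals the back-azimuth from the destination plus 180°.
Back-azimuth from P₂ (42.9°, -156.2°) to P₁ (23.6°, 135.6°), with Δλ' = λ₁ − λ₂ = 291.7°: atan2( sin Δλ' cos φ₁ , cos φ₂ sin φ₁ − sin φ₂ cos φ₁ cos Δλ' ) = 274.1°.
Final bearing = (274.1° + 180°) mod 360° = 94.1°.

final bearing 94.1°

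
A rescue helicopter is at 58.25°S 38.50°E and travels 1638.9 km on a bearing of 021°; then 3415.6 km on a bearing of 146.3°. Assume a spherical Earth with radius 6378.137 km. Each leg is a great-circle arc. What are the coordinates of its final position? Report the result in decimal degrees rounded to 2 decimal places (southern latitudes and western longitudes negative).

latitude -64.70°, longitude 87.30°

Apply the spherical direct solution leg by leg, carrying full precision between legs.
Leg 1: from (-58.25°, 38.50°), δ = 1638.9/6378.137 = 0.256956 rad, θ = 21° → φ = -44.23°, λ = 45.80°.
Leg 2: from (-44.23°, 45.80°), δ = 3415.6/6378.137 = 0.535517 rad, θ = 146.3° → φ = -64.70°, λ = 87.30°.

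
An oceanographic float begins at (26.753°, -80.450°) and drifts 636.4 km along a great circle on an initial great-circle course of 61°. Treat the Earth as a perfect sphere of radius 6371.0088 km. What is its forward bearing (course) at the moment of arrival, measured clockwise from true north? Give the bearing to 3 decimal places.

final bearing 63.708°

The arc subtends δ = 636.4/6371.0088 = 0.099890 rad at the centre.
Converting: φ₁ = 0.466928 rad, θ = 1.064651 rad.
Destination latitude: φ₂ = arcsin( sin φ₁ cos δ + cos φ₁ sin δ cos θ ) = arcsin(0.491073) = 29.411°.
For the longitude increment, Δλ = atan2( sin θ sin δ cos φ₁, cos δ − sin φ₁ sin φ₂ ) = atan2(0.077884, 0.773961) = 5.746°.
λ₂ = -80.450° + 5.746° = -74.704°.
The forward bearing on arrival equals the back-azimuth from the destination plus 180°.
Back-azimuth from P₂ (29.411°, -74.704°) to P₁ (26.753°, -80.450°), with Δλ' = λ₁ − λ₂ = -5.746°: atan2( sin Δλ' cos φ₁ , cos φ₂ sin φ₁ − sin φ₂ cos φ₁ cos Δλ' ) = 243.708°.
Final bearing = (243.708° + 180°) mod 360° = 63.708°.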